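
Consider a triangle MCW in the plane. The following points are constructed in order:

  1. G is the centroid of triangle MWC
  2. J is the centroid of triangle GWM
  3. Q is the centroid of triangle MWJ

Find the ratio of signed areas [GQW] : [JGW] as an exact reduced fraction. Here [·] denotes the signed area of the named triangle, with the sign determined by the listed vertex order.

[GQW]:[JGW] = -4/3

Assign M = (0, 0), C = (1, 0), W = (0, 1) — the answer is frame-independent, so this choice is without loss of generality.
1. G is the centroid of triangle MWC ⇒ G = (1/3, 1/3)
2. J is the centroid of triangle GWM ⇒ J = (1/9, 4/9)
3. Q is the centroid of triangle MWJ ⇒ Q = (1/27, 13/27)
2·[GQW] = -4/27, 2·[JGW] = 1/9
[GQW]:[JGW] = -4/27:1/9 = -4/3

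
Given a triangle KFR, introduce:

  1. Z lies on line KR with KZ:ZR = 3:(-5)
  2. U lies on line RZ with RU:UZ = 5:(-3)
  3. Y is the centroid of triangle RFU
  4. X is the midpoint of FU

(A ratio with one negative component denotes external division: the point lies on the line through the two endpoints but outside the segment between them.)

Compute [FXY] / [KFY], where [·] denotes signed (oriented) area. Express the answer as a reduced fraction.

Choose coordinates K = (0, 0), F = (1, 0), R = (0, 1).
1. Z lies on line KR with KZ:ZR = 3:(-5) ⇒ Z = (0, -3/2)
2. U lies on line RZ with RU:UZ = 5:(-3) ⇒ U = (0, -21/4)
3. Y is the centroid of triangle RFU ⇒ Y = (1/3, -17/12)
4. X is the midpoint of FU ⇒ X = (1/2, -21/8)
2·[FXY] = -25/24, 2·[KFY] = -17/12
[FXY]:[KFY] = -25/24:-17/12 = 25/34

[FXY]:[KFY] = 25/34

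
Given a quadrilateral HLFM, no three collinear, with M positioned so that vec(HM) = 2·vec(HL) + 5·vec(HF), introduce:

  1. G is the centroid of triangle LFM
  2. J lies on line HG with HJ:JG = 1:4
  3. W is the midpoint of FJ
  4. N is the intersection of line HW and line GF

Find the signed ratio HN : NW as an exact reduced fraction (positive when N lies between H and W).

HN:NW = -5/2

Assign H = (0, 0), L = (1, 0), F = (0, 1), M = (2, 5) — the answer is frame-independent, so this choice is without loss of generality.
1. G is the centroid of triangle LFM ⇒ G = (1, 2)
2. J lies on line HG with HJ:JG = 1:4 ⇒ J = (1/5, 2/5)
3. W is the midpoint of FJ ⇒ W = (1/10, 7/10)
4. N is the intersection of line HW and line GF ⇒ N = (1/6, 7/6)
N = H + t·(W−H) with t = 5/3, so HN:NW = t:(1−t) = 5/3:-2/3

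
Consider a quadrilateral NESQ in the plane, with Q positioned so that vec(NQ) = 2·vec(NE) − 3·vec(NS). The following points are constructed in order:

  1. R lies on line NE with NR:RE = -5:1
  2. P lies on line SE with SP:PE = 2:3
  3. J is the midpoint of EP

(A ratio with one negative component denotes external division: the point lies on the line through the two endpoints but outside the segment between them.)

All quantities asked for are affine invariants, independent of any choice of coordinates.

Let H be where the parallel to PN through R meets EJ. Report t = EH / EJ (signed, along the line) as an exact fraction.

Assign N = (0, 0), E = (1, 0), S = (0, 1), Q = (2, -3) — the answer is frame-independent, so this choice is without loss of generality.
1. R lies on line NE with NR:RE = -5:1 ⇒ R = (5/4, 0)
2. P lies on line SE with SP:PE = 2:3 ⇒ P = (2/5, 3/5)
3. J is the midpoint of EP ⇒ J = (7/10, 3/10)
through R parallel to PN: direction (-2/5, -3/5); meets EJ at H = (23/20, -3/20)
H = E + t·(J−E) with t = -1/2

t = -1/2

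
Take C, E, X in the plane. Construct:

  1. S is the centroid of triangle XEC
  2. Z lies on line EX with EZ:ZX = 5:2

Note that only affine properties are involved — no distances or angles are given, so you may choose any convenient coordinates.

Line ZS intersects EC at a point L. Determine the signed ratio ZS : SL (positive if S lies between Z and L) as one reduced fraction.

Work in coordinates with C = (0, 0), E = (1, 0), X = (0, 1).
1. S is the centroid of triangle XEC ⇒ S = (1/3, 1/3)
2. Z lies on line EX with EZ:ZX = 5:2 ⇒ Z = (2/7, 5/7)
line ZS meets EC at L = (3/8, 0)
S = Z + t·(L−Z) with t = 8/15, so ZS:SL = 8/15:7/15

ZS:SL = 8/7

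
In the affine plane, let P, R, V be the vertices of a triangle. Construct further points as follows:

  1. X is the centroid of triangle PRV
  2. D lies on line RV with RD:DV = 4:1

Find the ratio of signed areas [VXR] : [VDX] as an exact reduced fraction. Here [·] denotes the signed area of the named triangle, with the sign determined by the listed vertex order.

[VXR]:[VDX] = -5

Assign P = (0, 0), R = (1, 0), V = (0, 1) — the answer is frame-independent, so this choice is without loss of generality.
1. X is the centroid of triangle PRV ⇒ X = (1/3, 1/3)
2. D lies on line RV with RD:DV = 4:1 ⇒ D = (1/5, 4/5)
2·[VXR] = 1/3, 2·[VDX] = -1/15
[VXR]:[VDX] = 1/3:-1/15 = -5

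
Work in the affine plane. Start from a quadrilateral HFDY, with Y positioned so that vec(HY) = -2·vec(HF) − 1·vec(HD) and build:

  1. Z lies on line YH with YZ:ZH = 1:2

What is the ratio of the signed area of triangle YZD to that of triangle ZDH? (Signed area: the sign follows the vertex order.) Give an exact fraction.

[YZD]:[ZDH] = -1/2

Choose coordinates H = (0, 0), F = (1, 0), D = (0, 1), Y = (-2, -1).
1. Z lies on line YH with YZ:ZH = 1:2 ⇒ Z = (-4/3, -2/3)
2·[YZD] = 2/3, 2·[ZDH] = -4/3
[YZD]:[ZDH] = 2/3:-4/3 = -1/2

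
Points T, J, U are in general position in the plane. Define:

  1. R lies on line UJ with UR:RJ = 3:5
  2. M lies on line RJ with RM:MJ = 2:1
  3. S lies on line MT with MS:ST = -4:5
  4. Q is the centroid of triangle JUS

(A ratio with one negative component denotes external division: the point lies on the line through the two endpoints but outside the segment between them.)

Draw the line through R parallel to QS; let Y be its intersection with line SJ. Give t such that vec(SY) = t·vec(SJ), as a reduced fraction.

Work in coordinates with T = (0, 0), J = (1, 0), U = (0, 1).
1. R lies on line UJ with UR:RJ = 3:5 ⇒ R = (3/8, 5/8)
2. M lies on line RJ with RM:MJ = 2:1 ⇒ M = (19/24, 5/24)
3. S lies on line MT with MS:ST = -4:5 ⇒ S = (95/24, 25/24)
4. Q is the centroid of triangle JUS ⇒ Q = (119/72, 49/72)
through R parallel to QS: direction (83/36, 13/36); meets SJ at Y = (451/96, 125/96)
Y = S + t·(J−S) with t = -1/4

t = -1/4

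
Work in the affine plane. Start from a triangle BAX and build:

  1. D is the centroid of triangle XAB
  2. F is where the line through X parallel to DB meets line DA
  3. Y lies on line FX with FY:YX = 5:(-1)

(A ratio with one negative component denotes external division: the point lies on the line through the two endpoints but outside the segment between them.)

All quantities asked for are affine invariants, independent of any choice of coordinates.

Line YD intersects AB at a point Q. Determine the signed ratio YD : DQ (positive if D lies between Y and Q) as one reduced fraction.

YD:DQ = 9/4

Choose coordinates B = (0, 0), A = (1, 0), X = (0, 1).
1. D is the centroid of triangle XAB ⇒ D = (1/3, 1/3)
2. F is where the line through X parallel to DB meets line DA ⇒ F = (-1/3, 2/3)
3. Y lies on line FX with FY:YX = 5:(-1) ⇒ Y = (1/12, 13/12)
line YD meets AB at Q = (4/9, 0)
D = Y + t·(Q−Y) with t = 9/13, so YD:DQ = 9/13:4/13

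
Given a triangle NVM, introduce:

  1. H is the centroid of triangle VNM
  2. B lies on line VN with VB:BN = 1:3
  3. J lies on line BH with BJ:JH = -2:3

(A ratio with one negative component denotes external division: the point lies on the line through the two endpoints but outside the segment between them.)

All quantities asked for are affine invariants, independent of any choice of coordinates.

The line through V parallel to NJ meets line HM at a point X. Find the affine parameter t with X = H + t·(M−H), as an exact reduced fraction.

t = -1/10

Work in coordinates with N = (0, 0), V = (1, 0), M = (0, 1).
1. H is the centroid of triangle VNM ⇒ H = (1/3, 1/3)
2. B lies on line VN with VB:BN = 1:3 ⇒ B = (3/4, 0)
3. J lies on line BH with BJ:JH = -2:3 ⇒ J = (19/12, -2/3)
through V parallel to NJ: direction (19/12, -2/3); meets HM at X = (11/30, 4/15)
X = H + t·(M−H) with t = -1/10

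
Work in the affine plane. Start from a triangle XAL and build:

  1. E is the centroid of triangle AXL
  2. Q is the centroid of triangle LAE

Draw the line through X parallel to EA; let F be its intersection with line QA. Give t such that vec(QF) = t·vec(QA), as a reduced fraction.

t = 4

Set X = (0, 0), A = (1, 0), L = (0, 1); any affine frame gives the same invariant.
1. E is the centroid of triangle AXL ⇒ E = (1/3, 1/3)
2. Q is the centroid of triangle LAE ⇒ Q = (4/9, 4/9)
through X parallel to EA: direction (2/3, -1/3); meets QA at F = (8/3, -4/3)
F = Q + t·(A−Q) with t = 4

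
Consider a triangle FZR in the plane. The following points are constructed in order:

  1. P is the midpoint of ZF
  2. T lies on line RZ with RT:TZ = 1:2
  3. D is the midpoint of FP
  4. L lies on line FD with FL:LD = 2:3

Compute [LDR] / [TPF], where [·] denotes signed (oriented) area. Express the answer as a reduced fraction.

[LDR]:[TPF] = -9/20

Work in coordinates with F = (0, 0), Z = (1, 0), R = (0, 1).
1. P is the midpoint of ZF ⇒ P = (1/2, 0)
2. T lies on line RZ with RT:TZ = 1:2 ⇒ T = (1/3, 2/3)
3. D is the midpoint of FP ⇒ D = (1/4, 0)
4. L lies on line FD with FL:LD = 2:3 ⇒ L = (1/10, 0)
2·[LDR] = 3/20, 2·[TPF] = -1/3
[LDR]:[TPF] = 3/20:-1/3 = -9/20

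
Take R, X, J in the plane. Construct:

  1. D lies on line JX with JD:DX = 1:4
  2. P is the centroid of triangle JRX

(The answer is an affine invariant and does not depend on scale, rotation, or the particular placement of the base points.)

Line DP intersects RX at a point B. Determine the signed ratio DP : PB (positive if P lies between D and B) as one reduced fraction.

DP:PB = 7/5

Assign R = (0, 0), X = (1, 0), J = (0, 1) — the answer is frame-independent, so this choice is without loss of generality.
1. D lies on line JX with JD:DX = 1:4 ⇒ D = (1/5, 4/5)
2. P is the centroid of triangle JRX ⇒ P = (1/3, 1/3)
line DP meets RX at B = (3/7, 0)
P = D + t·(B−D) with t = 7/12, so DP:PB = 7/12:5/12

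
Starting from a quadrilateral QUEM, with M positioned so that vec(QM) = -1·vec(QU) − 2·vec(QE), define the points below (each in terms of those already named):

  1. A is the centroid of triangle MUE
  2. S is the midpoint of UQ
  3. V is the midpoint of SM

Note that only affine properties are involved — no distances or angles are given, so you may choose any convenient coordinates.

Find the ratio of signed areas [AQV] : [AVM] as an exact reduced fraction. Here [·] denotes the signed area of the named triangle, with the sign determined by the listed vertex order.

Set Q = (0, 0), U = (1, 0), E = (0, 1), M = (-1, -2); any affine frame gives the same invariant.
1. A is the centroid of triangle MUE ⇒ A = (0, -1/3)
2. S is the midpoint of UQ ⇒ S = (1/2, 0)
3. V is the midpoint of SM ⇒ V = (-1/4, -1)
2·[AQV] = 1/12, 2·[AVM] = -1/4
[AQV]:[AVM] = 1/12:-1/4 = -1/3

[AQV]:[AVM] = -1/3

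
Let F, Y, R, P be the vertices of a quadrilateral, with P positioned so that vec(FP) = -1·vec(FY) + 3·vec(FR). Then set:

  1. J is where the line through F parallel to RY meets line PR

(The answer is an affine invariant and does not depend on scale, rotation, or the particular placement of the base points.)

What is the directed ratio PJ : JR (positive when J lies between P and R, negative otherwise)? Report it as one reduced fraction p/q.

Work in coordinates with F = (0, 0), Y = (1, 0), R = (0, 1), P = (-1, 3).
1. J is where the line through F parallel to RY meets line PR ⇒ J = (1, -1)
J = P + t·(R−P) with t = 2, so PJ:JR = t:(1−t) = 2:-1

PJ:JR = -2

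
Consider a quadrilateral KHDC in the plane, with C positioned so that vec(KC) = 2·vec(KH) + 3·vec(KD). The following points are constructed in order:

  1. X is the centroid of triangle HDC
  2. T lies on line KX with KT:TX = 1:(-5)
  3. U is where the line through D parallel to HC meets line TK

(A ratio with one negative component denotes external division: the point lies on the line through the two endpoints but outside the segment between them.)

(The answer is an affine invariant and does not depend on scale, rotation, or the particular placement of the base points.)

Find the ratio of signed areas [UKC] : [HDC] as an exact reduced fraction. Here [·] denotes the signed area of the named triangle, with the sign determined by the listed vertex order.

[UKC]:[HDC] = -1/20

Choose coordinates K = (0, 0), H = (1, 0), D = (0, 1), C = (2, 3).
1. X is the centroid of triangle HDC ⇒ X = (1, 4/3)
2. T lies on line KX with KT:TX = 1:(-5) ⇒ T = (-1/4, -1/3)
3. U is where the line through D parallel to HC meets line TK ⇒ U = (-3/5, -4/5)
2·[UKC] = 1/5, 2·[HDC] = -4
[UKC]:[HDC] = 1/5:-4 = -1/20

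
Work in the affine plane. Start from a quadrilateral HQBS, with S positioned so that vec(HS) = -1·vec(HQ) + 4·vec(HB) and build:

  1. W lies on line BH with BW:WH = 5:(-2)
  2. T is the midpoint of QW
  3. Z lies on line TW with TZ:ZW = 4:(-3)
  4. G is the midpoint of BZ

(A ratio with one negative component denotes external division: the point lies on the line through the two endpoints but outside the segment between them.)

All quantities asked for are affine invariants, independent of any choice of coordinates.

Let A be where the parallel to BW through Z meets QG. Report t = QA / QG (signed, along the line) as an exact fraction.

t = 10/7

Choose coordinates H = (0, 0), Q = (1, 0), B = (0, 1), S = (-1, 4).
1. W lies on line BH with BW:WH = 5:(-2) ⇒ W = (0, -2/3)
2. T is the midpoint of QW ⇒ T = (1/2, -1/3)
3. Z lies on line TW with TZ:ZW = 4:(-3) ⇒ Z = (-3/2, -5/3)
4. G is the midpoint of BZ ⇒ G = (-3/4, -1/3)
through Z parallel to BW: direction (0, -5/3); meets QG at A = (-3/2, -10/21)
A = Q + t·(G−Q) with t = 10/7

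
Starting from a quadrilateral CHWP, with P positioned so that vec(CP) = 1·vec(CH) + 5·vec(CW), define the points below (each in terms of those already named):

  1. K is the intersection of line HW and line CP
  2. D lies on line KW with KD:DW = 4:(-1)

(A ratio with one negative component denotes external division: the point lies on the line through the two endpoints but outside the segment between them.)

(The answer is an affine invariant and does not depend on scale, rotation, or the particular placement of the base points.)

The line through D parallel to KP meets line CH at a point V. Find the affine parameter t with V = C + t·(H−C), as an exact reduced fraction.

Set C = (0, 0), H = (1, 0), W = (0, 1), P = (1, 5); any affine frame gives the same invariant.
1. K is the intersection of line HW and line CP ⇒ K = (1/6, 5/6)
2. D lies on line KW with KD:DW = 4:(-1) ⇒ D = (-1/18, 19/18)
through D parallel to KP: direction (5/6, 25/6); meets CH at V = (-4/15, 0)
V = C + t·(H−C) with t = -4/15

t = -4/15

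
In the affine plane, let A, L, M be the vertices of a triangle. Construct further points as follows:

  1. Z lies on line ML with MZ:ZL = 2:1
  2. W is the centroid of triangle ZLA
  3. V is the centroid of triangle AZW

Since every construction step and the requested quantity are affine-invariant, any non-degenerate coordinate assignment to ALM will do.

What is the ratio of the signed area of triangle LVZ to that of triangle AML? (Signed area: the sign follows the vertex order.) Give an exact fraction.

[LVZ]:[AML] = 4/27

Assign A = (0, 0), L = (1, 0), M = (0, 1) — the answer is frame-independent, so this choice is without loss of generality.
1. Z lies on line ML with MZ:ZL = 2:1 ⇒ Z = (2/3, 1/3)
2. W is the centroid of triangle ZLA ⇒ W = (5/9, 1/9)
3. V is the centroid of triangle AZW ⇒ V = (11/27, 4/27)
2·[LVZ] = -4/27, 2·[AML] = -1
[LVZ]:[AML] = -4/27:-1 = 4/27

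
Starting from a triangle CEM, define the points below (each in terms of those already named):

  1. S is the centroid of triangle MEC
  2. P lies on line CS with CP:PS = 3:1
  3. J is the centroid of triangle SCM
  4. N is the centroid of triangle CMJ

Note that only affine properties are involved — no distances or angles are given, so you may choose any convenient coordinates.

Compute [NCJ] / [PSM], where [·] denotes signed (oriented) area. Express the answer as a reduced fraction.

Work in coordinates with C = (0, 0), E = (1, 0), M = (0, 1).
1. S is the centroid of triangle MEC ⇒ S = (1/3, 1/3)
2. P lies on line CS with CP:PS = 3:1 ⇒ P = (1/4, 1/4)
3. J is the centroid of triangle SCM ⇒ J = (1/9, 4/9)
4. N is the centroid of triangle CMJ ⇒ N = (1/27, 13/27)
2·[NCJ] = 1/27, 2·[PSM] = 1/12
[NCJ]:[PSM] = 1/27:1/12 = 4/9

[NCJ]:[PSM] = 4/9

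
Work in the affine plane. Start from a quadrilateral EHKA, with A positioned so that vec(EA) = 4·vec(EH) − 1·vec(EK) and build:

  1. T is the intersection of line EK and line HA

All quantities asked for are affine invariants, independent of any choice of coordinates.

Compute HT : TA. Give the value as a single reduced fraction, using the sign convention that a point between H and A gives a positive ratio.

HT:TA = -1/4

Assign E = (0, 0), H = (1, 0), K = (0, 1), A = (4, -1) — the answer is frame-independent, so this choice is without loss of generality.
1. T is the intersection of line EK and line HA ⇒ T = (0, 1/3)
T = H + t·(A−H) with t = -1/3, so HT:TA = t:(1−t) = -1/3:4/3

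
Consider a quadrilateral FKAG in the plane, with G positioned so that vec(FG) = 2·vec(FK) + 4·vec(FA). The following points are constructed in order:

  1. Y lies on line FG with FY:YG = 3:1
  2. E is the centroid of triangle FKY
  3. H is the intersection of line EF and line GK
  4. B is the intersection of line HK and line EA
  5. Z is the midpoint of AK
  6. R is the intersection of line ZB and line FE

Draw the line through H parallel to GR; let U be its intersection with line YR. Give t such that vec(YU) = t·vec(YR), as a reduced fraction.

Choose coordinates F = (0, 0), K = (1, 0), A = (0, 1), G = (2, 4).
1. Y lies on line FG with FY:YG = 3:1 ⇒ Y = (3/2, 3)
2. E is the centroid of triangle FKY ⇒ E = (5/6, 1)
3. H is the intersection of line EF and line GK ⇒ H = (10/7, 12/7)
4. B is the intersection of line HK and line EA ⇒ B = (5/4, 1)
5. Z is the midpoint of AK ⇒ Z = (1/2, 1/2)
6. R is the intersection of line ZB and line FE ⇒ R = (5/16, 3/8)
through H parallel to GR: direction (-27/16, -29/8); meets YR at U = (-1865/112, -297/8)
U = Y + t·(R−Y) with t = 107/7

t = 107/7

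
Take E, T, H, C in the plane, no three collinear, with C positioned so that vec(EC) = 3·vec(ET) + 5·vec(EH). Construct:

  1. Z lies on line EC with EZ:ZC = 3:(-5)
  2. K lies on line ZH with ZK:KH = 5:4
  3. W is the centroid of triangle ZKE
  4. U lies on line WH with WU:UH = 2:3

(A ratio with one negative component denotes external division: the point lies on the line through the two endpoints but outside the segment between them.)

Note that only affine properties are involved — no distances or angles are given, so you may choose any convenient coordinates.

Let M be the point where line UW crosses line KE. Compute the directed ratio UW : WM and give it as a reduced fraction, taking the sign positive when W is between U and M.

Choose coordinates E = (0, 0), T = (1, 0), H = (0, 1), C = (3, 5).
1. Z lies on line EC with EZ:ZC = 3:(-5) ⇒ Z = (-9/2, -15/2)
2. K lies on line ZH with ZK:KH = 5:4 ⇒ K = (-2, -25/9)
3. W is the centroid of triangle ZKE ⇒ W = (-13/6, -185/54)
4. U lies on line WH with WU:UH = 2:3 ⇒ U = (-13/10, -149/90)
line UW meets KE at M = (-26/17, -325/153)
W = U + t·(M−U) with t = 34/9, so UW:WM = 34/9:-25/9

UW:WM = -34/25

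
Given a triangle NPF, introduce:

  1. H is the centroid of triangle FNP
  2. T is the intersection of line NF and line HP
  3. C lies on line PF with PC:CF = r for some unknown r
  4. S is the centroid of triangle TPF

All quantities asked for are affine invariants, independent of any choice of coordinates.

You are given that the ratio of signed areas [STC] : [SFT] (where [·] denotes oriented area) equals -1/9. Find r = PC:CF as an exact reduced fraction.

r = 5/4

Choose coordinates N = (0, 0), P = (1, 0), F = (0, 1).
1. H is the centroid of triangle FNP ⇒ H = (1/3, 1/3)
2. T is the intersection of line NF and line HP ⇒ T = (0, 1/2)
3. With PC:CF = r, write λ = r/(r+1) so C = P + λ·(F−P); C is affine-linear in λ
4. S is the centroid of triangle TPF ⇒ S = (1/3, 1/2)
Every point depending on C is an affine combination of C and λ-independent points, so each such coordinate is linear in λ; the λ² term in each signed area is a multiple of (F−P)×(F−P) = 0, so 2·[STC] and 2·[SFT] are each linear in λ. Evaluating at λ=0 and λ=1:
  2·[STC] = -1/3·λ + 1/6,   2·[SFT] = 1/6
So [STC]:[SFT] = (-1/3·λ + 1/6) / (1/6). Setting this equal to -1/9:
  -1/3·λ + 1/6 = -1/9·(1/6)  ⇒  λ = 5/9
Then r = λ/(1−λ) = (5/9)/(4/9) = 5/4. Check: with r = 5/4, C = (4/9, 5/9) and [STC]:[SFT] = -1/9 as required.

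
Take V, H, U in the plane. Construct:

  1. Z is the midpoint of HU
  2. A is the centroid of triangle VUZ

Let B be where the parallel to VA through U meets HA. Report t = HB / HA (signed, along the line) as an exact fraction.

t = 4/3

Set V = (0, 0), H = (1, 0), U = (0, 1); any affine frame gives the same invariant.
1. Z is the midpoint of HU ⇒ Z = (1/2, 1/2)
2. A is the centroid of triangle VUZ ⇒ A = (1/6, 1/2)
through U parallel to VA: direction (1/6, 1/2); meets HA at B = (-1/9, 2/3)
B = H + t·(A−H) with t = 4/3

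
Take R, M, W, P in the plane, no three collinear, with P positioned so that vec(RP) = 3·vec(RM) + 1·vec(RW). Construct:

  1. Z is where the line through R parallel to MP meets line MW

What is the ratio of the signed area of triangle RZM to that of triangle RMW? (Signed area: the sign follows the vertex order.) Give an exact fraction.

Set R = (0, 0), M = (1, 0), W = (0, 1), P = (3, 1); any affine frame gives the same invariant.
1. Z is where the line through R parallel to MP meets line MW ⇒ Z = (2/3, 1/3)
2·[RZM] = -1/3, 2·[RMW] = 1
[RZM]:[RMW] = -1/3:1 = -1/3

[RZM]:[RMW] = -1/3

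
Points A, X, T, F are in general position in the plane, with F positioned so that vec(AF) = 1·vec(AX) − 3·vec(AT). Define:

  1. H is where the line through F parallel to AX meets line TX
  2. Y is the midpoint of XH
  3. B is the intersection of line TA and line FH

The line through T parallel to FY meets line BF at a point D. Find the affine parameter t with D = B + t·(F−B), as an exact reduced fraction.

Work in coordinates with A = (0, 0), X = (1, 0), T = (0, 1), F = (1, -3).
1. H is where the line through F parallel to AX meets line TX ⇒ H = (4, -3)
2. Y is the midpoint of XH ⇒ Y = (5/2, -3/2)
3. B is the intersection of line TA and line FH ⇒ B = (0, -3)
through T parallel to FY: direction (3/2, 3/2); meets BF at D = (-4, -3)
D = B + t·(F−B) with t = -4

t = -4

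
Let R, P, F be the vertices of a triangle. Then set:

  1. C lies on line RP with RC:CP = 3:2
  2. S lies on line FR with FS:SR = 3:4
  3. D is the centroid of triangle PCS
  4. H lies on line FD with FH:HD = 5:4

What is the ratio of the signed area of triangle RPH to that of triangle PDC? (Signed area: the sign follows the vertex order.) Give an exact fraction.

Set R = (0, 0), P = (1, 0), F = (0, 1); any affine frame gives the same invariant.
1. C lies on line RP with RC:CP = 3:2 ⇒ C = (3/5, 0)
2. S lies on line FR with FS:SR = 3:4 ⇒ S = (0, 4/7)
3. D is the centroid of triangle PCS ⇒ D = (8/15, 4/21)
4. H lies on line FD with FH:HD = 5:4 ⇒ H = (8/27, 104/189)
2·[RPH] = 104/189, 2·[PDC] = 8/105
[RPH]:[PDC] = 104/189:8/105 = 65/9

[RPH]:[PDC] = 65/9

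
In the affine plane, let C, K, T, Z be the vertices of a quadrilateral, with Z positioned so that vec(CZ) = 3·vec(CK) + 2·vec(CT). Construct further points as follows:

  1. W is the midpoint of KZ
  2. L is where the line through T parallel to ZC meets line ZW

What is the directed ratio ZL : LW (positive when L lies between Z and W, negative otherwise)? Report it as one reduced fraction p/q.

ZL:LW = -3/4

Assign C = (0, 0), K = (1, 0), T = (0, 1), Z = (3, 2) — the answer is frame-independent, so this choice is without loss of generality.
1. W is the midpoint of KZ ⇒ W = (2, 1)
2. L is where the line through T parallel to ZC meets line ZW ⇒ L = (6, 5)
L = Z + t·(W−Z) with t = -3, so ZL:LW = t:(1−t) = -3:4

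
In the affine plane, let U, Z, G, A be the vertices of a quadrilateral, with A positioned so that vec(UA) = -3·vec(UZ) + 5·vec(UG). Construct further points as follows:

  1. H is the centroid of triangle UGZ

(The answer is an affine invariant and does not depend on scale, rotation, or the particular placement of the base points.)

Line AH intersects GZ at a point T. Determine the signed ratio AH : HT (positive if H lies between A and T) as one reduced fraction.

AH:HT = -4

Set U = (0, 0), Z = (1, 0), G = (0, 1), A = (-3, 5); any affine frame gives the same invariant.
1. H is the centroid of triangle UGZ ⇒ H = (1/3, 1/3)
line AH meets GZ at T = (-1/2, 3/2)
H = A + t·(T−A) with t = 4/3, so AH:HT = 4/3:-1/3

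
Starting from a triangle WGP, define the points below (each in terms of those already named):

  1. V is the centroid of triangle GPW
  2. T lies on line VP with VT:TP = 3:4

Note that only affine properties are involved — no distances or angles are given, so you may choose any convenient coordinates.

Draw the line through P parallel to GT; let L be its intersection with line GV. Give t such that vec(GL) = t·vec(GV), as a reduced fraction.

t = -4/3

Assign W = (0, 0), G = (1, 0), P = (0, 1) — the answer is frame-independent, so this choice is without loss of generality.
1. V is the centroid of triangle GPW ⇒ V = (1/3, 1/3)
2. T lies on line VP with VT:TP = 3:4 ⇒ T = (4/21, 13/21)
through P parallel to GT: direction (-17/21, 13/21); meets GV at L = (17/9, -4/9)
L = G + t·(V−G) with t = -4/3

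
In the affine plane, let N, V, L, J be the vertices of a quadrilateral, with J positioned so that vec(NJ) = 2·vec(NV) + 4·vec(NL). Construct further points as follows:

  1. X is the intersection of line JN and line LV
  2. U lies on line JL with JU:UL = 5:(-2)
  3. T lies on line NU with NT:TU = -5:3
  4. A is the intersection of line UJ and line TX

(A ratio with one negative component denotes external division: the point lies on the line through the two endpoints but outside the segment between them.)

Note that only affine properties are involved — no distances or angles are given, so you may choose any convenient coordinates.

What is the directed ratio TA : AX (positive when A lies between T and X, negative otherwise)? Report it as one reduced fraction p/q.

TA:AX = 9/5

Choose coordinates N = (0, 0), V = (1, 0), L = (0, 1), J = (2, 4).
1. X is the intersection of line JN and line LV ⇒ X = (1/3, 2/3)
2. U lies on line JL with JU:UL = 5:(-2) ⇒ U = (-4/3, -1)
3. T lies on line NU with NT:TU = -5:3 ⇒ T = (-10/3, -5/2)
4. A is the intersection of line UJ and line TX ⇒ A = (-41/42, -13/28)
A = T + t·(X−T) with t = 9/14, so TA:AX = t:(1−t) = 9/14:5/14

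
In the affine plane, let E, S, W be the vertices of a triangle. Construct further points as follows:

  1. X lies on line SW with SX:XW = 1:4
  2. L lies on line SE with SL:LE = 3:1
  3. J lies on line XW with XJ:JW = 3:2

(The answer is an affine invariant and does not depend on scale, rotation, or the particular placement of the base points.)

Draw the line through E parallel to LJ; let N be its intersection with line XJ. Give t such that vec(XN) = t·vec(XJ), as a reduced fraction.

t = 53/36

Work in coordinates with E = (0, 0), S = (1, 0), W = (0, 1).
1. X lies on line SW with SX:XW = 1:4 ⇒ X = (4/5, 1/5)
2. L lies on line SE with SL:LE = 3:1 ⇒ L = (1/4, 0)
3. J lies on line XW with XJ:JW = 3:2 ⇒ J = (8/25, 17/25)
through E parallel to LJ: direction (7/100, 17/25); meets XJ at N = (7/75, 68/75)
N = X + t·(J−X) with t = 53/36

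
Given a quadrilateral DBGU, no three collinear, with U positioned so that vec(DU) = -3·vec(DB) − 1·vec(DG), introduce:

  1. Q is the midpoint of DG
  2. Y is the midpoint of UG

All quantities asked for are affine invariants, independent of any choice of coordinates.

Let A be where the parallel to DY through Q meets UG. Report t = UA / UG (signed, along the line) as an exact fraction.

t = 3/4

Assign D = (0, 0), B = (1, 0), G = (0, 1), U = (-3, -1) — the answer is frame-independent, so this choice is without loss of generality.
1. Q is the midpoint of DG ⇒ Q = (0, 1/2)
2. Y is the midpoint of UG ⇒ Y = (-3/2, 0)
through Q parallel to DY: direction (-3/2, 0); meets UG at A = (-3/4, 1/2)
A = U + t·(G−U) with t = 3/4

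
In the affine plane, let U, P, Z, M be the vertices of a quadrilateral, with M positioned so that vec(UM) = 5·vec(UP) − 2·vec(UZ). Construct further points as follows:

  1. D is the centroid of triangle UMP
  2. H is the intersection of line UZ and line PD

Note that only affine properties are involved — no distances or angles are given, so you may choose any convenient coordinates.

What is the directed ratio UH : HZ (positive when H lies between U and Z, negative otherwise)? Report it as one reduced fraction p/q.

UH:HZ = 2

Work in coordinates with U = (0, 0), P = (1, 0), Z = (0, 1), M = (5, -2).
1. D is the centroid of triangle UMP ⇒ D = (2, -2/3)
2. H is the intersection of line UZ and line PD ⇒ H = (0, 2/3)
H = U + t·(Z−U) with t = 2/3, so UH:HZ = t:(1−t) = 2/3:1/3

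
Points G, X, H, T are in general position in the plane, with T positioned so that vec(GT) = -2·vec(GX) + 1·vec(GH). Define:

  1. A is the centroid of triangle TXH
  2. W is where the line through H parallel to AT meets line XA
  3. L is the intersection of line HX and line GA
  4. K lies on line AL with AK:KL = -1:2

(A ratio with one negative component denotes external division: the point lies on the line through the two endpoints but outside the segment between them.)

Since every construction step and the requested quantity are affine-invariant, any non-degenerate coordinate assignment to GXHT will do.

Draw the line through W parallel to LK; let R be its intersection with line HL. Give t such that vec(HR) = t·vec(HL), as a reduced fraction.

Choose coordinates G = (0, 0), X = (1, 0), H = (0, 1), T = (-2, 1).
1. A is the centroid of triangle TXH ⇒ A = (-1/3, 2/3)
2. W is where the line through H parallel to AT meets line XA ⇒ W = (-5/3, 4/3)
3. L is the intersection of line HX and line GA ⇒ L = (-1, 2)
4. K lies on line AL with AK:KL = -1:2 ⇒ K = (1/3, -2/3)
through W parallel to LK: direction (4/3, -8/3); meets HL at R = (-3, 4)
R = H + t·(L−H) with t = 3

t = 3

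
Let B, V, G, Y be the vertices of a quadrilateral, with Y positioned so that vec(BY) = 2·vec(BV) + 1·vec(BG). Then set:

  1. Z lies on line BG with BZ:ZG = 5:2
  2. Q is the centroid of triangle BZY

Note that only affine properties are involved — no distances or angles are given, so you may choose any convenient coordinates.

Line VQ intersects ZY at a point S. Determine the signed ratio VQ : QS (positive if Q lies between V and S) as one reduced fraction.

VQ:QS = 13/5

Assign B = (0, 0), V = (1, 0), G = (0, 1), Y = (2, 1) — the answer is frame-independent, so this choice is without loss of generality.
1. Z lies on line BG with BZ:ZG = 5:2 ⇒ Z = (0, 5/7)
2. Q is the centroid of triangle BZY ⇒ Q = (2/3, 4/7)
line VQ meets ZY at S = (7/13, 72/91)
Q = V + t·(S−V) with t = 13/18, so VQ:QS = 13/18:5/18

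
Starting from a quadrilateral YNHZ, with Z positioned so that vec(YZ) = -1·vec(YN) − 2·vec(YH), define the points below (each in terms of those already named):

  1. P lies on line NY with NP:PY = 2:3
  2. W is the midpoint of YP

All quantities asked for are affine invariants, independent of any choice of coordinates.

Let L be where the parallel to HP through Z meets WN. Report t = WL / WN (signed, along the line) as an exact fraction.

t = -25/7

Set Y = (0, 0), N = (1, 0), H = (0, 1), Z = (-1, -2); any affine frame gives the same invariant.
1. P lies on line NY with NP:PY = 2:3 ⇒ P = (3/5, 0)
2. W is the midpoint of YP ⇒ W = (3/10, 0)
through Z parallel to HP: direction (3/5, -1); meets WN at L = (-11/5, 0)
L = W + t·(N−W) with t = -25/7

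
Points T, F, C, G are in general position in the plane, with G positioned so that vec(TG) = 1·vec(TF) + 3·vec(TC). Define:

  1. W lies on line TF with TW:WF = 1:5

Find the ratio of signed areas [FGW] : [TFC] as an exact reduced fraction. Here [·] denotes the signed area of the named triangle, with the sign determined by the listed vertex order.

[FGW]:[TFC] = 5/2

Work in coordinates with T = (0, 0), F = (1, 0), C = (0, 1), G = (1, 3).
1. W lies on line TF with TW:WF = 1:5 ⇒ W = (1/6, 0)
2·[FGW] = 5/2, 2·[TFC] = 1
[FGW]:[TFC] = 5/2:1 = 5/2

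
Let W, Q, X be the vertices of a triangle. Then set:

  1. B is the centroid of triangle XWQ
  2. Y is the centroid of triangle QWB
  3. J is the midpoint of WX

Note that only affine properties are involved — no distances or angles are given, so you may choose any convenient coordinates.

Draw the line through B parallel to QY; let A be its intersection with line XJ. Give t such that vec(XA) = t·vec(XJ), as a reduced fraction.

t = 6/5

Assign W = (0, 0), Q = (1, 0), X = (0, 1) — the answer is frame-independent, so this choice is without loss of generality.
1. B is the centroid of triangle XWQ ⇒ B = (1/3, 1/3)
2. Y is the centroid of triangle QWB ⇒ Y = (4/9, 1/9)
3. J is the midpoint of WX ⇒ J = (0, 1/2)
through B parallel to QY: direction (-5/9, 1/9); meets XJ at A = (0, 2/5)
A = X + t·(J−X) with t = 6/5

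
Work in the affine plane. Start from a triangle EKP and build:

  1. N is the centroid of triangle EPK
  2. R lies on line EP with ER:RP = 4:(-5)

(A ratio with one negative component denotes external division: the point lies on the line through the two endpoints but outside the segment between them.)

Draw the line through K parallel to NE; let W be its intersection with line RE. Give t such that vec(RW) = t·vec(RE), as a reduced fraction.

t = 3/4

Choose coordinates E = (0, 0), K = (1, 0), P = (0, 1).
1. N is the centroid of triangle EPK ⇒ N = (1/3, 1/3)
2. R lies on line EP with ER:RP = 4:(-5) ⇒ R = (0, -4)
through K parallel to NE: direction (-1/3, -1/3); meets RE at W = (0, -1)
W = R + t·(E−R) with t = 3/4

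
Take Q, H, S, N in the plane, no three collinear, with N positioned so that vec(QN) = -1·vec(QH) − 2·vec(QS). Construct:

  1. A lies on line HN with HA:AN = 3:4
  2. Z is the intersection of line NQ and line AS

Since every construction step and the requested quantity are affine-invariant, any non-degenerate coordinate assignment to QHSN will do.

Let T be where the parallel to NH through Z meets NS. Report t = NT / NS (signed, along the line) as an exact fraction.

Choose coordinates Q = (0, 0), H = (1, 0), S = (0, 1), N = (-1, -2).
1. A lies on line HN with HA:AN = 3:4 ⇒ A = (1/7, -6/7)
2. Z is the intersection of line NQ and line AS ⇒ Z = (1/15, 2/15)
through Z parallel to NH: direction (2, 2); meets NS at T = (-7/15, -2/5)
T = N + t·(S−N) with t = 8/15

t = 8/15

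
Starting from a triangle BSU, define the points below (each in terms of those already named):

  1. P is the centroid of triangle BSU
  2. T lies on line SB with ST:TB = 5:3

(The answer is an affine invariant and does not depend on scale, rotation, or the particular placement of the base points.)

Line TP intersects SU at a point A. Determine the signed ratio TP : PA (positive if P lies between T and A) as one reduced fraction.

Choose coordinates B = (0, 0), S = (1, 0), U = (0, 1).
1. P is the centroid of triangle BSU ⇒ P = (1/3, 1/3)
2. T lies on line SB with ST:TB = 5:3 ⇒ T = (3/8, 0)
line TP meets SU at A = (2/7, 5/7)
P = T + t·(A−T) with t = 7/15, so TP:PA = 7/15:8/15

TP:PA = 7/8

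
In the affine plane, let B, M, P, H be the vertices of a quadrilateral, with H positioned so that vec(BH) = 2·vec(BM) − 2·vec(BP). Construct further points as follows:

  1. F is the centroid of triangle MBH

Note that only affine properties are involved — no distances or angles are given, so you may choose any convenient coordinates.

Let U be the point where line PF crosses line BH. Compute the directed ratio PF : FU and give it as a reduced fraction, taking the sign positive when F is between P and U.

Assign B = (0, 0), M = (1, 0), P = (0, 1), H = (2, -2) — the answer is frame-independent, so this choice is without loss of generality.
1. F is the centroid of triangle MBH ⇒ F = (1, -2/3)
line PF meets BH at U = (3/2, -3/2)
F = P + t·(U−P) with t = 2/3, so PF:FU = 2/3:1/3

PF:FU = 2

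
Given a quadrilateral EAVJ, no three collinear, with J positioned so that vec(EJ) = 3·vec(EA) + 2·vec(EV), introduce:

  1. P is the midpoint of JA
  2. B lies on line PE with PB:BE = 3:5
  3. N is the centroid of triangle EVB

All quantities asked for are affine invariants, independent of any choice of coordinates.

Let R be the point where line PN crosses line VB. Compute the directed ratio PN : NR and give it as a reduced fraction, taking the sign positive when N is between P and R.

PN:NR = -14/5

Choose coordinates E = (0, 0), A = (1, 0), V = (0, 1), J = (3, 2).
1. P is the midpoint of JA ⇒ P = (2, 1)
2. B lies on line PE with PB:BE = 3:5 ⇒ B = (5/4, 5/8)
3. N is the centroid of triangle EVB ⇒ N = (5/12, 13/24)
line PN meets VB at R = (55/56, 79/112)
N = P + t·(R−P) with t = 14/9, so PN:NR = 14/9:-5/9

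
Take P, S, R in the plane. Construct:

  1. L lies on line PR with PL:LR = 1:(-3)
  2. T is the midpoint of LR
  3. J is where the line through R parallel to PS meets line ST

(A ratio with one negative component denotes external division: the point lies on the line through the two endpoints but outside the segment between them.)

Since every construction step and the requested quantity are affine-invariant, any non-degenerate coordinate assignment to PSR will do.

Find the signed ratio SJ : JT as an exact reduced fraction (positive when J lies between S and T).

SJ:JT = -4/3

Choose coordinates P = (0, 0), S = (1, 0), R = (0, 1).
1. L lies on line PR with PL:LR = 1:(-3) ⇒ L = (0, -1/2)
2. T is the midpoint of LR ⇒ T = (0, 1/4)
3. J is where the line through R parallel to PS meets line ST ⇒ J = (-3, 1)
J = S + t·(T−S) with t = 4, so SJ:JT = t:(1−t) = 4:-3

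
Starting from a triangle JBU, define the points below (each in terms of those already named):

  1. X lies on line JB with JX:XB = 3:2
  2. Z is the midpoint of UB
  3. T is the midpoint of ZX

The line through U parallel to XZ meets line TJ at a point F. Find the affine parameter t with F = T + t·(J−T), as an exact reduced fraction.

Choose coordinates J = (0, 0), B = (1, 0), U = (0, 1).
1. X lies on line JB with JX:XB = 3:2 ⇒ X = (3/5, 0)
2. Z is the midpoint of UB ⇒ Z = (1/2, 1/2)
3. T is the midpoint of ZX ⇒ T = (11/20, 1/4)
through U parallel to XZ: direction (-1/10, 1/2); meets TJ at F = (11/60, 1/12)
F = T + t·(J−T) with t = 2/3

t = 2/3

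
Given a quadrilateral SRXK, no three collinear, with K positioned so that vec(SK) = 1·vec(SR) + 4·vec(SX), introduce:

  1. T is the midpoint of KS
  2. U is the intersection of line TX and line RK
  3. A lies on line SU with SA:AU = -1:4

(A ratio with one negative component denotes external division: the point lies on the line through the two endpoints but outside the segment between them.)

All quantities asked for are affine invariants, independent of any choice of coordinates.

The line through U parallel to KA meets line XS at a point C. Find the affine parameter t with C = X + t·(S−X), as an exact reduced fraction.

t = 7/4

Choose coordinates S = (0, 0), R = (1, 0), X = (0, 1), K = (1, 4).
1. T is the midpoint of KS ⇒ T = (1/2, 2)
2. U is the intersection of line TX and line RK ⇒ U = (1, 3)
3. A lies on line SU with SA:AU = -1:4 ⇒ A = (-1/3, -1)
through U parallel to KA: direction (-4/3, -5); meets XS at C = (0, -3/4)
C = X + t·(S−X) with t = 7/4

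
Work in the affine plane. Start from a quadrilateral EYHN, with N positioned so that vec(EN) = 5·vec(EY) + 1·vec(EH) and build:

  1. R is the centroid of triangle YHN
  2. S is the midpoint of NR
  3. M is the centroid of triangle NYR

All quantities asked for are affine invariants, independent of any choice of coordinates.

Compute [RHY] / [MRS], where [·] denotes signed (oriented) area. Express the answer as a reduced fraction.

[RHY]:[MRS] = -6

Assign E = (0, 0), Y = (1, 0), H = (0, 1), N = (5, 1) — the answer is frame-independent, so this choice is without loss of generality.
1. R is the centroid of triangle YHN ⇒ R = (2, 2/3)
2. S is the midpoint of NR ⇒ S = (7/2, 5/6)
3. M is the centroid of triangle NYR ⇒ M = (8/3, 5/9)
2·[RHY] = 5/3, 2·[MRS] = -5/18
[RHY]:[MRS] = 5/3:-5/18 = -6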